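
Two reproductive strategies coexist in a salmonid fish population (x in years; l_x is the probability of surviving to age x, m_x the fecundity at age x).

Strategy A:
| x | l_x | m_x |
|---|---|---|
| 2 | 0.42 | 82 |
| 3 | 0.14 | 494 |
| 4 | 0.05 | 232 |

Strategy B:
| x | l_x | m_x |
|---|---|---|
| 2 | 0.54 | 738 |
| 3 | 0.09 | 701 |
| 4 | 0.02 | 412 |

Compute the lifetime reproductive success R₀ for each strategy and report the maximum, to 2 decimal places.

469.85

Strategy A: R₀ = 0.42×82 + 0.14×494 + 0.05×232 = 115.2000
Strategy B: R₀ = 0.54×738 + 0.09×701 + 0.02×412 = 469.8500
Highest R₀: strategy B with 469.8500.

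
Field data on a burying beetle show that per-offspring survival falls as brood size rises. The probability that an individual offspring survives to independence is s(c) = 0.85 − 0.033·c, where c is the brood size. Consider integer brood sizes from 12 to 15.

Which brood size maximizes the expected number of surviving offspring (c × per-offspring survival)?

Expected surviving offspring = c × s(c):
  c=12: 12 × 0.454 = 5.448
  c=13: 13 × 0.421 = 5.473
  c=14: 14 × 0.388 = 5.432
  c=15: 15 × 0.355 = 5.325
Maximum at c = 13 (5.473 surviving offspring).

13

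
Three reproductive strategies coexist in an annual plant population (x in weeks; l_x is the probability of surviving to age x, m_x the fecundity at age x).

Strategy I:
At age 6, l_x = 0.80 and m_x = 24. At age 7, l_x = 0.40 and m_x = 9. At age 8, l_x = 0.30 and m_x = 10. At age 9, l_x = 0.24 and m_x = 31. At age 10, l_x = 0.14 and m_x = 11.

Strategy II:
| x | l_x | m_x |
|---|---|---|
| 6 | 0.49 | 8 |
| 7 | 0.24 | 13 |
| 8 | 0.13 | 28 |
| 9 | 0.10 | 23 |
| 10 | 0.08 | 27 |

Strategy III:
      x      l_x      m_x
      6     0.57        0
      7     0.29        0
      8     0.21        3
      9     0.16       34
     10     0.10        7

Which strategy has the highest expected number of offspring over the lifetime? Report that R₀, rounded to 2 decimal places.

Strategy I: R₀ = 0.80×24 + 0.40×9 + 0.30×10 + 0.24×31 + 0.14×11 = 34.7800
Strategy II: R₀ = 0.49×8 + 0.24×13 + 0.13×28 + 0.10×23 + 0.08×27 = 15.1400
Strategy III: R₀ = 0.57×0 + 0.29×0 + 0.21×3 + 0.16×34 + 0.10×7 = 6.7700
Highest R₀: strategy I with 34.7800.

34.78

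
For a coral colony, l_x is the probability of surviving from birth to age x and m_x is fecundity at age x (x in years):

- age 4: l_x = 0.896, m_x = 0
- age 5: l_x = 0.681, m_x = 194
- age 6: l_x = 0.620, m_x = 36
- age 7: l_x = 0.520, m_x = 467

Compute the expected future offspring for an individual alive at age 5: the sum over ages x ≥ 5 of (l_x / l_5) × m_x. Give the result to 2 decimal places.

l_5 = 0.681. Conditional survival from age 5 to x is l_x / l_5.
  x=5: (0.681/0.681) × 194 = 194.0000
  x=6: (0.620/0.681) × 36 = 32.7753
  x=7: (0.520/0.681) × 467 = 356.5932
Sum = 194.0000 + 32.7753 + 356.5932 = 583.3686

583.37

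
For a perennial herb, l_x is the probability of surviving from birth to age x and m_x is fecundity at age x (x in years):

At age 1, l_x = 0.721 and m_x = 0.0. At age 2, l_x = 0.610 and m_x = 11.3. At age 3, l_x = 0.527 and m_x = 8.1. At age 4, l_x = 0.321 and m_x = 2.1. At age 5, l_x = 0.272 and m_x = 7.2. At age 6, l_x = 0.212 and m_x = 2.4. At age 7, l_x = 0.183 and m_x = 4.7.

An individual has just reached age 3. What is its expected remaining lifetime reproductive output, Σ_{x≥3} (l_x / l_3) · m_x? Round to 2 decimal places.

15.69

l_3 = 0.527. Conditional survival from age 3 to x is l_x / l_3.
  x=3: (0.527/0.527) × 8.1 = 8.1000
  x=4: (0.321/0.527) × 2.1 = 1.2791
  x=5: (0.272/0.527) × 7.2 = 3.7161
  x=6: (0.212/0.527) × 2.4 = 0.9655
  x=7: (0.183/0.527) × 4.7 = 1.6321
Sum = 8.1000 + 1.2791 + 3.7161 + 0.9655 + 1.6321 = 15.6928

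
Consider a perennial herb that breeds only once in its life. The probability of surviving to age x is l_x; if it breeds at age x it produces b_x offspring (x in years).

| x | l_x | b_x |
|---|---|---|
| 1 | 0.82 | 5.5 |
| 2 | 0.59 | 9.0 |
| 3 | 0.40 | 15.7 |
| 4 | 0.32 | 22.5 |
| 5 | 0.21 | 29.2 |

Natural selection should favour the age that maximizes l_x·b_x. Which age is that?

4

Expected offspring if breeding at age x = l_x × b_x:
  age 1: 0.82 × 5.5 = 4.510
  age 2: 0.59 × 9.0 = 5.310
  age 3: 0.40 × 15.7 = 6.280
  age 4: 0.32 × 22.5 = 7.200
  age 5: 0.21 × 29.2 = 6.132
Maximum at age 4 (7.200).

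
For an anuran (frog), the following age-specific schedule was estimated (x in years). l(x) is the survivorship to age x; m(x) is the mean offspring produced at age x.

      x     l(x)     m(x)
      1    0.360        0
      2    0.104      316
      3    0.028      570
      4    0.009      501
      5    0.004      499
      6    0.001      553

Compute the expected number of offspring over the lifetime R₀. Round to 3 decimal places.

55.882

R₀ = Σ l(x) m(x):
  age 1: 0.360 × 0 = 0.0000
  age 2: 0.104 × 316 = 32.8640
  age 3: 0.028 × 570 = 15.9600
  age 4: 0.009 × 501 = 4.5090
  age 5: 0.004 × 499 = 1.9960
  age 6: 0.001 × 553 = 0.5530
R₀ = 0.0000 + 32.8640 + 15.9600 + 4.5090 + 1.9960 + 0.5530 = 55.8820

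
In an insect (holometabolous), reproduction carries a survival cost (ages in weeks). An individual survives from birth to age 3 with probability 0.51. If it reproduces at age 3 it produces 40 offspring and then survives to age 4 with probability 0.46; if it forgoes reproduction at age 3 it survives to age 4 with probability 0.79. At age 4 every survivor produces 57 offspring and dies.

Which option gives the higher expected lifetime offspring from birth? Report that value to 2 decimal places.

breed at age 3: R₀ = 0.51 × (40 + 0.46 × 57) = 0.51 × 66.2200 = 33.7722
delay to age 4: R₀ = 0.51 × (0.79 × 57) = 0.51 × 45.0300 = 22.9653
Higher: breed at age 3 (33.7722).

33.77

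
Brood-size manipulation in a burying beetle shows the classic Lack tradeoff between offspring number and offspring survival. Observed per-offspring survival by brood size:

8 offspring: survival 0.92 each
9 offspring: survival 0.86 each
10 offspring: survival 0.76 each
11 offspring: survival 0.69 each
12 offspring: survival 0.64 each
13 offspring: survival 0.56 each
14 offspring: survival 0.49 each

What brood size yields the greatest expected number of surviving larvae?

Expected surviving larvae = c × s(c):
  c=8: 8 × 0.92 = 7.360
  c=9: 9 × 0.86 = 7.740
  c=10: 10 × 0.76 = 7.600
  c=11: 11 × 0.69 = 7.590
  c=12: 12 × 0.64 = 7.680
  c=13: 13 × 0.56 = 7.280
  c=14: 14 × 0.49 = 6.860
Maximum at c = 9 (7.740 surviving larvae).

9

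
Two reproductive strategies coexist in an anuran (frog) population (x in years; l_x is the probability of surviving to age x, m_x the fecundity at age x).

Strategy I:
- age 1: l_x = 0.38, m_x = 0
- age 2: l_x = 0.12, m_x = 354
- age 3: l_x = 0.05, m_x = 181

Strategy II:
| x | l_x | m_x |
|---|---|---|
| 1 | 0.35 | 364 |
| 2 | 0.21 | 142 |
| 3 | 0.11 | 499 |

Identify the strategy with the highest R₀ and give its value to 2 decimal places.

212.11

Strategy I: R₀ = 0.38×0 + 0.12×354 + 0.05×181 = 51.5300
Strategy II: R₀ = 0.35×364 + 0.21×142 + 0.11×499 = 212.1100
Highest R₀: strategy II with 212.1100.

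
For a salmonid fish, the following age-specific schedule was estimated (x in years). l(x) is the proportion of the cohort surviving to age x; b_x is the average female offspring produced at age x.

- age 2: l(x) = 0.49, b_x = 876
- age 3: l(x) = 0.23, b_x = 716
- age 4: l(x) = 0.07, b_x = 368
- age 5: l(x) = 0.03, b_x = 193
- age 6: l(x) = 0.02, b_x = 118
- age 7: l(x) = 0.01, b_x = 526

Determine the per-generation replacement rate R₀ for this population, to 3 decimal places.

R₀ = Σ l(x) b_x:
  age 2: 0.49 × 876 = 429.2400
  age 3: 0.23 × 716 = 164.6800
  age 4: 0.07 × 368 = 25.7600
  age 5: 0.03 × 193 = 5.7900
  age 6: 0.02 × 118 = 2.3600
  age 7: 0.01 × 526 = 5.2600
R₀ = 429.2400 + 164.6800 + 25.7600 + 5.7900 + 2.3600 + 5.2600 = 633.0900

633.090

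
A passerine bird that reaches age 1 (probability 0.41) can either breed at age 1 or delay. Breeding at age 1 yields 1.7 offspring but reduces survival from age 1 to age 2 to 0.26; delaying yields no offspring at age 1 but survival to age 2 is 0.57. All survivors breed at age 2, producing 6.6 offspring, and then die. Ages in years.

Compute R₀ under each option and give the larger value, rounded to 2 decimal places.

breed at age 1: R₀ = 0.41 × (1.7 + 0.26 × 6.6) = 0.41 × 3.4160 = 1.4006
delay to age 2: R₀ = 0.41 × (0.57 × 6.6) = 0.41 × 3.7620 = 1.5424
Higher: delay to age 2 (1.5424).

1.54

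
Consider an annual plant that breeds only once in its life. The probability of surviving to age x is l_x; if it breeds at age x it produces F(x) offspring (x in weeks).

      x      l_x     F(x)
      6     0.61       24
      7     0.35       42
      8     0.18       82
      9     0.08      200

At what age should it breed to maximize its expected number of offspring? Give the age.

9

Expected offspring if breeding at age x = l_x × F(x):
  age 6: 0.61 × 24 = 14.640
  age 7: 0.35 × 42 = 14.700
  age 8: 0.18 × 82 = 14.760
  age 9: 0.08 × 200 = 16.000
Maximum at age 9 (16.000).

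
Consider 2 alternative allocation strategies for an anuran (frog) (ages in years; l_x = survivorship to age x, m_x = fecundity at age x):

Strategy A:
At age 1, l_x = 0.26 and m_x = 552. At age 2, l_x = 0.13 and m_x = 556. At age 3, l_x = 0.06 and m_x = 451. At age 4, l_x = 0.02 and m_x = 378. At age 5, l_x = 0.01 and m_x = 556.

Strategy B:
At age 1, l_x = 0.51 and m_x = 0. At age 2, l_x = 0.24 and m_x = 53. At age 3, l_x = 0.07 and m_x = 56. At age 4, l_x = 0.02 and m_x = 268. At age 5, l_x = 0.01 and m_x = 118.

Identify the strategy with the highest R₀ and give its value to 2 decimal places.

Strategy A: R₀ = 0.26×552 + 0.13×556 + 0.06×451 + 0.02×378 + 0.01×556 = 255.9800
Strategy B: R₀ = 0.51×0 + 0.24×53 + 0.07×56 + 0.02×268 + 0.01×118 = 23.1800
Highest R₀: strategy A with 255.9800.

255.98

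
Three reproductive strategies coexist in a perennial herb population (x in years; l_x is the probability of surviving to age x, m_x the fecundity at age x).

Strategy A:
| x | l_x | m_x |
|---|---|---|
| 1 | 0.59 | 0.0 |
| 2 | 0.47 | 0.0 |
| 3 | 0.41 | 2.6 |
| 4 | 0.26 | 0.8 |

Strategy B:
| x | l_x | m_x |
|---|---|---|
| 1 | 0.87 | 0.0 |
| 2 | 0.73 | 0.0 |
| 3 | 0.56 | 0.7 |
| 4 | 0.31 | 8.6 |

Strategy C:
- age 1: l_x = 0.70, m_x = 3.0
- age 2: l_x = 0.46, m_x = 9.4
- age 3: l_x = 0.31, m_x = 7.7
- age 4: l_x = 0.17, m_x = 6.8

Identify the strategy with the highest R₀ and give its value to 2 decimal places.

Strategy A: R₀ = 0.59×0.0 + 0.47×0.0 + 0.41×2.6 + 0.26×0.8 = 1.2740
Strategy B: R₀ = 0.87×0.0 + 0.73×0.0 + 0.56×0.7 + 0.31×8.6 = 3.0580
Strategy C: R₀ = 0.70×3.0 + 0.46×9.4 + 0.31×7.7 + 0.17×6.8 = 9.9670
Highest R₀: strategy C with 9.9670.

9.97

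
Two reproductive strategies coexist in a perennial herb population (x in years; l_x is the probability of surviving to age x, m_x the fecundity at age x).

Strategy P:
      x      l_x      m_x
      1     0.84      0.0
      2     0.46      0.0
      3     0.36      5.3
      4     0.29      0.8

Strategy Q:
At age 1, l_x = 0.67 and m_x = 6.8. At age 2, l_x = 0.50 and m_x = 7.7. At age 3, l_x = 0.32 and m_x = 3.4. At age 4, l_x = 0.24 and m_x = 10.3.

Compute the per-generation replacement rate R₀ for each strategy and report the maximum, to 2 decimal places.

Strategy P: R₀ = 0.84×0.0 + 0.46×0.0 + 0.36×5.3 + 0.29×0.8 = 2.1400
Strategy Q: R₀ = 0.67×6.8 + 0.50×7.7 + 0.32×3.4 + 0.24×10.3 = 11.9660
Highest R₀: strategy Q with 11.9660.

11.97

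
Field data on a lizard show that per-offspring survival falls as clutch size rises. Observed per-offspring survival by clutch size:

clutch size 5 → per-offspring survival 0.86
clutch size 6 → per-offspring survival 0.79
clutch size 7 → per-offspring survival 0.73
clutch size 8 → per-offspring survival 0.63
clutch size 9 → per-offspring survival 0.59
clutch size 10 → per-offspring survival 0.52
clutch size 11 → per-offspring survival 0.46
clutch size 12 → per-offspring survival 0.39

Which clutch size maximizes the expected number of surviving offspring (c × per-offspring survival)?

Expected surviving offspring = c × s(c):
  c=5: 5 × 0.86 = 4.300
  c=6: 6 × 0.79 = 4.740
  c=7: 7 × 0.73 = 5.110
  c=8: 8 × 0.63 = 5.040
  c=9: 9 × 0.59 = 5.310
  c=10: 10 × 0.52 = 5.200
  c=11: 11 × 0.46 = 5.060
  c=12: 12 × 0.39 = 4.680
Maximum at c = 9 (5.310 surviving offspring).

9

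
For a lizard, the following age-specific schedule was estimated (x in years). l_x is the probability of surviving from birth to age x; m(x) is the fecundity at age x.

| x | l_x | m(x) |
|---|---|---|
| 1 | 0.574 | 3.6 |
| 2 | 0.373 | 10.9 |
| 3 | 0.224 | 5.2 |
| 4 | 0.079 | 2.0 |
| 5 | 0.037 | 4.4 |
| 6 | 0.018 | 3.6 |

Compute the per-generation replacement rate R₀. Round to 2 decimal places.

R₀ = Σ l_x m(x):
  age 1: 0.574 × 3.6 = 2.0664
  age 2: 0.373 × 10.9 = 4.0657
  age 3: 0.224 × 5.2 = 1.1648
  age 4: 0.079 × 2.0 = 0.1580
  age 5: 0.037 × 4.4 = 0.1628
  age 6: 0.018 × 3.6 = 0.0648
R₀ = 2.0664 + 4.0657 + 1.1648 + 0.1580 + 0.1628 + 0.0648 = 7.6825

7.68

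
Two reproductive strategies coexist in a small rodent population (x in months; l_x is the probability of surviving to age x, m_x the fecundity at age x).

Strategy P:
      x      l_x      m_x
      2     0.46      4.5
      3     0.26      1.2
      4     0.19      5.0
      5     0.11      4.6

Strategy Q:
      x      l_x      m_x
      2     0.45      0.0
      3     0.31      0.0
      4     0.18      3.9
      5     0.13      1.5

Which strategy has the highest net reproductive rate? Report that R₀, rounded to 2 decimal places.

3.84

Strategy P: R₀ = 0.46×4.5 + 0.26×1.2 + 0.19×5.0 + 0.11×4.6 = 3.8380
Strategy Q: R₀ = 0.45×0.0 + 0.31×0.0 + 0.18×3.9 + 0.13×1.5 = 0.8970
Highest R₀: strategy P with 3.8380.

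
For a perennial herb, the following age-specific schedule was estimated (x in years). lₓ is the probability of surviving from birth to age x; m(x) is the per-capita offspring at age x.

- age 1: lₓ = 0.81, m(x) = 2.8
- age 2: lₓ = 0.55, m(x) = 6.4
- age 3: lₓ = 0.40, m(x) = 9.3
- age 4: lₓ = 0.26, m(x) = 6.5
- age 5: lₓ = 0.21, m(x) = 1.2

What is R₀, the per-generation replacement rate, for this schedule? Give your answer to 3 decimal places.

11.450

R₀ = Σ lₓ m(x):
  age 1: 0.81 × 2.8 = 2.2680
  age 2: 0.55 × 6.4 = 3.5200
  age 3: 0.40 × 9.3 = 3.7200
  age 4: 0.26 × 6.5 = 1.6900
  age 5: 0.21 × 1.2 = 0.2520
R₀ = 2.2680 + 3.5200 + 3.7200 + 1.6900 + 0.2520 = 11.4500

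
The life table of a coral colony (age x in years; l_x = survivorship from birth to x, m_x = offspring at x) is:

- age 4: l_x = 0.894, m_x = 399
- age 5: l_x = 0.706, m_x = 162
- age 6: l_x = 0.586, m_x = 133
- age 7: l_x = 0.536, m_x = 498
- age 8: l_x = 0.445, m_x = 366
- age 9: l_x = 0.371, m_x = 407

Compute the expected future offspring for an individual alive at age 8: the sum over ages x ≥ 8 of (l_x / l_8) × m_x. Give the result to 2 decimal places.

705.32

l_8 = 0.445. Conditional survival from age 8 to x is l_x / l_8.
  x=8: (0.445/0.445) × 366 = 366.0000
  x=9: (0.371/0.445) × 407 = 339.3191
Sum = 366.0000 + 339.3191 = 705.3191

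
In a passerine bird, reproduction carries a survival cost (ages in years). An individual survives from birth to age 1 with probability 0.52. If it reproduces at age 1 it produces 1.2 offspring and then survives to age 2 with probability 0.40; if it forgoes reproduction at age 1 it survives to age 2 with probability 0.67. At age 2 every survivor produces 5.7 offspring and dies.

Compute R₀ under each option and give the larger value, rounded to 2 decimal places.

breed at age 1: R₀ = 0.52 × (1.2 + 0.40 × 5.7) = 0.52 × 3.4800 = 1.8096
delay to age 2: R₀ = 0.52 × (0.67 × 5.7) = 0.52 × 3.8190 = 1.9859
Higher: delay to age 2 (1.9859).

1.99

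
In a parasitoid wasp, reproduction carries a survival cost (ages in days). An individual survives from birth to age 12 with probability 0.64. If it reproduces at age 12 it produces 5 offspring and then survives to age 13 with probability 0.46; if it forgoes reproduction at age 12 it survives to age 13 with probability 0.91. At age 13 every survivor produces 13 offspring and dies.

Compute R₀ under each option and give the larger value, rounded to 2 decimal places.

7.57

breed at age 12: R₀ = 0.64 × (5 + 0.46 × 13) = 0.64 × 10.9800 = 7.0272
delay to age 13: R₀ = 0.64 × (0.91 × 13) = 0.64 × 11.8300 = 7.5712
Higher: delay to age 13 (7.5712).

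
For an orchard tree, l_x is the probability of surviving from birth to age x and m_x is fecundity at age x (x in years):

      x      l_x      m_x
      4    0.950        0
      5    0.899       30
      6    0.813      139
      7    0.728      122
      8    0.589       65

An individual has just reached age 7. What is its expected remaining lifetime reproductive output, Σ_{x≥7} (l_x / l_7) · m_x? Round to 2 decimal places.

174.59

l_7 = 0.728. Conditional survival from age 7 to x is l_x / l_7.
  x=7: (0.728/0.728) × 122 = 122.0000
  x=8: (0.589/0.728) × 65 = 52.5893
Sum = 122.0000 + 52.5893 = 174.5893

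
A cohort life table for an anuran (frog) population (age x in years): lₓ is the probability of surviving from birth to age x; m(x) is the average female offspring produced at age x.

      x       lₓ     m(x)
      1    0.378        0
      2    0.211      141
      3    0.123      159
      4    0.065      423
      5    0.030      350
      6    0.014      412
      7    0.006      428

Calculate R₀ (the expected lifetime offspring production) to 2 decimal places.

R₀ = Σ lₓ m(x):
  age 1: 0.378 × 0 = 0.0000
  age 2: 0.211 × 141 = 29.7510
  age 3: 0.123 × 159 = 19.5570
  age 4: 0.065 × 423 = 27.4950
  age 5: 0.030 × 350 = 10.5000
  age 6: 0.014 × 412 = 5.7680
  age 7: 0.006 × 428 = 2.5680
R₀ = 0.0000 + 29.7510 + 19.5570 + 27.4950 + 10.5000 + 5.7680 + 2.5680 = 95.6390

95.64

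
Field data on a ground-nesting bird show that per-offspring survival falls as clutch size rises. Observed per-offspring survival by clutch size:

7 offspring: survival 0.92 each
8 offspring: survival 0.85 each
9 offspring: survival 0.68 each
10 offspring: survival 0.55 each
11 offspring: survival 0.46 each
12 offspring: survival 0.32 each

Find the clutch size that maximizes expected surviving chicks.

Expected surviving chicks = c × s(c):
  c=7: 7 × 0.92 = 6.440
  c=8: 8 × 0.85 = 6.800
  c=9: 9 × 0.68 = 6.120
  c=10: 10 × 0.55 = 5.500
  c=11: 11 × 0.46 = 5.060
  c=12: 12 × 0.32 = 3.840
Maximum at c = 8 (6.800 surviving chicks).

8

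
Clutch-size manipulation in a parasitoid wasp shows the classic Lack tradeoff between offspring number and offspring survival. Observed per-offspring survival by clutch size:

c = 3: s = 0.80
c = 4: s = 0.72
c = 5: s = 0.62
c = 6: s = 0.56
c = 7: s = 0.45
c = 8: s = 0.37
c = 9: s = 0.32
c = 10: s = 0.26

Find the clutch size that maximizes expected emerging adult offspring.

Expected emerging adult offspring = c × s(c):
  c=3: 3 × 0.80 = 2.400
  c=4: 4 × 0.72 = 2.880
  c=5: 5 × 0.62 = 3.100
  c=6: 6 × 0.56 = 3.360
  c=7: 7 × 0.45 = 3.150
  c=8: 8 × 0.37 = 2.960
  c=9: 9 × 0.32 = 2.880
  c=10: 10 × 0.26 = 2.600
Maximum at c = 6 (3.360 emerging adult offspring).

6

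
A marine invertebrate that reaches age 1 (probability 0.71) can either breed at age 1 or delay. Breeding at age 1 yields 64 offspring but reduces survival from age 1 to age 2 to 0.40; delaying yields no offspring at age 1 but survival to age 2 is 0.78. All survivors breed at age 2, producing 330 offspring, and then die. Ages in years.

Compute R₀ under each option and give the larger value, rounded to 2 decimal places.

breed at age 1: R₀ = 0.71 × (64 + 0.40 × 330) = 0.71 × 196.0000 = 139.1600
delay to age 2: R₀ = 0.71 × (0.78 × 330) = 0.71 × 257.4000 = 182.7540
Higher: delay to age 2 (182.7540).

182.75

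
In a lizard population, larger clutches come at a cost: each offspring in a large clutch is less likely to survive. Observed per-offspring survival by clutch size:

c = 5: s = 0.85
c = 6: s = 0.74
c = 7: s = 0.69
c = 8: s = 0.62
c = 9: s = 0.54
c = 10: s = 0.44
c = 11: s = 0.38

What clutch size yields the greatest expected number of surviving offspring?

8

Expected surviving offspring = c × s(c):
  c=5: 5 × 0.85 = 4.250
  c=6: 6 × 0.74 = 4.440
  c=7: 7 × 0.69 = 4.830
  c=8: 8 × 0.62 = 4.960
  c=9: 9 × 0.54 = 4.860
  c=10: 10 × 0.44 = 4.400
  c=11: 11 × 0.38 = 4.180
Maximum at c = 8 (4.960 surviving offspring).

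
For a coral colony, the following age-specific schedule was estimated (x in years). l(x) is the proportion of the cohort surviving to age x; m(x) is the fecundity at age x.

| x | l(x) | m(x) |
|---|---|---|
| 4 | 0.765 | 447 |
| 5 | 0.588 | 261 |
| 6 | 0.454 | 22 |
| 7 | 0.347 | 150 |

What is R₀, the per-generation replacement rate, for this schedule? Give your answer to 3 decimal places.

R₀ = Σ l(x) m(x):
  age 4: 0.765 × 447 = 341.9550
  age 5: 0.588 × 261 = 153.4680
  age 6: 0.454 × 22 = 9.9880
  age 7: 0.347 × 150 = 52.0500
R₀ = 341.9550 + 153.4680 + 9.9880 + 52.0500 = 557.4610

557.461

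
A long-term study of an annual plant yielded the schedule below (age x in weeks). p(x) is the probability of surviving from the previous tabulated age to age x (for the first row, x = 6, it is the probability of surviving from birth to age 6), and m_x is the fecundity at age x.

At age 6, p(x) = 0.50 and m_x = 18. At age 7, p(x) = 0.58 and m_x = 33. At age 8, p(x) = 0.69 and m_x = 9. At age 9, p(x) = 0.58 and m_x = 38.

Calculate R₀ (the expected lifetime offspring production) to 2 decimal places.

Survivorship from birth: l_x = p_6·p_7·…·p_x.
  l_6 = 0.50000
  l_7 = 0.29000
  l_8 = 0.20010
  l_9 = 0.11606
R₀ = Σ l_x m_x:
  age 6: 0.50000 × 18 = 9.0000
  age 7: 0.29000 × 33 = 9.5700
  age 8: 0.20010 × 9 = 1.8009
  age 9: 0.11606 × 38 = 4.4103
R₀ = 9.0000 + 9.5700 + 1.8009 + 4.4103 = 24.7812

24.78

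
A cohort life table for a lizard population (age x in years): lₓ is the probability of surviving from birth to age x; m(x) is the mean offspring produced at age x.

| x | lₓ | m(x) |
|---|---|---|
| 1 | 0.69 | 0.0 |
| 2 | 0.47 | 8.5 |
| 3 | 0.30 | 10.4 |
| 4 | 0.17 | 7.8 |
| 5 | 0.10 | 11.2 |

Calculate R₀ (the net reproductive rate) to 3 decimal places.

R₀ = Σ lₓ m(x):
  age 1: 0.69 × 0.0 = 0.0000
  age 2: 0.47 × 8.5 = 3.9950
  age 3: 0.30 × 10.4 = 3.1200
  age 4: 0.17 × 7.8 = 1.3260
  age 5: 0.10 × 11.2 = 1.1200
R₀ = 0.0000 + 3.9950 + 3.1200 + 1.3260 + 1.1200 = 9.5610

9.561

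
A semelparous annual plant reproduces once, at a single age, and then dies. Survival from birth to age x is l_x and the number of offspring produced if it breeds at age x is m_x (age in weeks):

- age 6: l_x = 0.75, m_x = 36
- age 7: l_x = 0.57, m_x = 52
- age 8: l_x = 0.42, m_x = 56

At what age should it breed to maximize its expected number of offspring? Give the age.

Expected offspring if breeding at age x = l_x × m_x:
  age 6: 0.75 × 36 = 27.000
  age 7: 0.57 × 52 = 29.640
  age 8: 0.42 × 56 = 23.520
Maximum at age 7 (29.640).

7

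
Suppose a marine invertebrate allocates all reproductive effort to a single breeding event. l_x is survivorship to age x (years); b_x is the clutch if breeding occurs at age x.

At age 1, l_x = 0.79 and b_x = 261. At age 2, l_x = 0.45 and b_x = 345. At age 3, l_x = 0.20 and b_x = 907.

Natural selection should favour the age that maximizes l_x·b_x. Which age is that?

1

Expected offspring if breeding at age x = l_x × b_x:
  age 1: 0.79 × 261 = 206.190
  age 2: 0.45 × 345 = 155.250
  age 3: 0.20 × 907 = 181.400
Maximum at age 1 (206.190).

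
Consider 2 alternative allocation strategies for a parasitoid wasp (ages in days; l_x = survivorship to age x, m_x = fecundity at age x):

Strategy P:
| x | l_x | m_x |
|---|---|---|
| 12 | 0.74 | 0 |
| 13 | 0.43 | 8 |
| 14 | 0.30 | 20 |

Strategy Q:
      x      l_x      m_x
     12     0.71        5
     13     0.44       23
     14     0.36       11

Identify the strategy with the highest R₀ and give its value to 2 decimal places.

17.63

Strategy P: R₀ = 0.74×0 + 0.43×8 + 0.30×20 = 9.4400
Strategy Q: R₀ = 0.71×5 + 0.44×23 + 0.36×11 = 17.6300
Highest R₀: strategy Q with 17.6300.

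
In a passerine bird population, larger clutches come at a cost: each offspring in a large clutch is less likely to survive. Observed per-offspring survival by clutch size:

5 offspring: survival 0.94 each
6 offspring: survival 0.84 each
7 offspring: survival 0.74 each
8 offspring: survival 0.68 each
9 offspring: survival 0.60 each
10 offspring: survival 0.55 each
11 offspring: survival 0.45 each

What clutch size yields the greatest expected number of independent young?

Expected independent young = c × s(c):
  c=5: 5 × 0.94 = 4.700
  c=6: 6 × 0.84 = 5.040
  c=7: 7 × 0.74 = 5.180
  c=8: 8 × 0.68 = 5.440
  c=9: 9 × 0.60 = 5.400
  c=10: 10 × 0.55 = 5.500
  c=11: 11 × 0.45 = 4.950
Maximum at c = 10 (5.500 independent young).

10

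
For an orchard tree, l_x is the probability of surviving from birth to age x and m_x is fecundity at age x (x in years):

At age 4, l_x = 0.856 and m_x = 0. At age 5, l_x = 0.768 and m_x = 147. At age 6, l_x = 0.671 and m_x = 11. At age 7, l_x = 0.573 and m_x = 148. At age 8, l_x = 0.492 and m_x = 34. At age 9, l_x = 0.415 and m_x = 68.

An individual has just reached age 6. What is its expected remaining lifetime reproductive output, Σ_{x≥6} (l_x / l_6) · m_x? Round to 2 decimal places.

l_6 = 0.671. Conditional survival from age 6 to x is l_x / l_6.
  x=6: (0.671/0.671) × 11 = 11.0000
  x=7: (0.573/0.671) × 148 = 126.3845
  x=8: (0.492/0.671) × 34 = 24.9300
  x=9: (0.415/0.671) × 68 = 42.0566
Sum = 11.0000 + 126.3845 + 24.9300 + 42.0566 = 204.3711

204.37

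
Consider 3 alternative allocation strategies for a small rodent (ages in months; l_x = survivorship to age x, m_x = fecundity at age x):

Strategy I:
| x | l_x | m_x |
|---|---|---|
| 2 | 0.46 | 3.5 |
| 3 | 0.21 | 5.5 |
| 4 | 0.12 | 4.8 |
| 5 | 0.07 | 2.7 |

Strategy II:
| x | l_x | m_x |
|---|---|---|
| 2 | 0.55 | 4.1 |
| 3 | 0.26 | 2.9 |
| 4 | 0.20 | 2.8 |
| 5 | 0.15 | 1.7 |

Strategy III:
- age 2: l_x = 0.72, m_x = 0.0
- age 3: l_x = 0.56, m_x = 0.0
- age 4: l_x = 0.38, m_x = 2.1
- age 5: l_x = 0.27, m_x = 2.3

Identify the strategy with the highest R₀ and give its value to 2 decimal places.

3.82

Strategy I: R₀ = 0.46×3.5 + 0.21×5.5 + 0.12×4.8 + 0.07×2.7 = 3.5300
Strategy II: R₀ = 0.55×4.1 + 0.26×2.9 + 0.20×2.8 + 0.15×1.7 = 3.8240
Strategy III: R₀ = 0.72×0.0 + 0.56×0.0 + 0.38×2.1 + 0.27×2.3 = 1.4190
Highest R₀: strategy II with 3.8240.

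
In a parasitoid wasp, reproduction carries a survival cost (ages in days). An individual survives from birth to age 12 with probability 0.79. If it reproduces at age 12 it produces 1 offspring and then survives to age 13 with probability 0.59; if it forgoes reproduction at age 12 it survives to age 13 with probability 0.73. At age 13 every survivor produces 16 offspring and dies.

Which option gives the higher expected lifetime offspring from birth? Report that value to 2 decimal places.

9.23

breed at age 12: R₀ = 0.79 × (1 + 0.59 × 16) = 0.79 × 10.4400 = 8.2476
delay to age 13: R₀ = 0.79 × (0.73 × 16) = 0.79 × 11.6800 = 9.2272
Higher: delay to age 13 (9.2272).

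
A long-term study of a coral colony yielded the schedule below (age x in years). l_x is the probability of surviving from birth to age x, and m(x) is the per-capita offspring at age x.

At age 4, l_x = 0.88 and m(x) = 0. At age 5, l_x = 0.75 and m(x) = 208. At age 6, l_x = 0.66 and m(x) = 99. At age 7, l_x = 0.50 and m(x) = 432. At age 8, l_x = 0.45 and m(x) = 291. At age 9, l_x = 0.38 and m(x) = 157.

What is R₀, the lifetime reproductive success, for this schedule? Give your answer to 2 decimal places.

R₀ = Σ l_x m(x):
  age 4: 0.88 × 0 = 0.0000
  age 5: 0.75 × 208 = 156.0000
  age 6: 0.66 × 99 = 65.3400
  age 7: 0.50 × 432 = 216.0000
  age 8: 0.45 × 291 = 130.9500
  age 9: 0.38 × 157 = 59.6600
R₀ = 0.0000 + 156.0000 + 65.3400 + 216.0000 + 130.9500 + 59.6600 = 627.9500

627.95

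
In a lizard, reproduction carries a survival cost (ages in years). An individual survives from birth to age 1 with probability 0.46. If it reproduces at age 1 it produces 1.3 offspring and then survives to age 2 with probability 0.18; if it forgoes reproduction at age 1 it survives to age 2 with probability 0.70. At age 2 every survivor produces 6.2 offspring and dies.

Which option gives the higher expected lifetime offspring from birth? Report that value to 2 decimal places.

2.00

breed at age 1: R₀ = 0.46 × (1.3 + 0.18 × 6.2) = 0.46 × 2.4160 = 1.1114
delay to age 2: R₀ = 0.46 × (0.70 × 6.2) = 0.46 × 4.3400 = 1.9964
Higher: delay to age 2 (1.9964).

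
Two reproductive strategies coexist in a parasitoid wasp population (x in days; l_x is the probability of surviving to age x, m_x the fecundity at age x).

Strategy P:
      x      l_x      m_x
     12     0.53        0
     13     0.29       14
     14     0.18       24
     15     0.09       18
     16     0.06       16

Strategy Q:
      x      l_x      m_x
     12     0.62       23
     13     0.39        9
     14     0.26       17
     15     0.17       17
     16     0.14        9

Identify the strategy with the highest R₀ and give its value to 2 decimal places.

Strategy P: R₀ = 0.53×0 + 0.29×14 + 0.18×24 + 0.09×18 + 0.06×16 = 10.9600
Strategy Q: R₀ = 0.62×23 + 0.39×9 + 0.26×17 + 0.17×17 + 0.14×9 = 26.3400
Highest R₀: strategy Q with 26.3400.

26.34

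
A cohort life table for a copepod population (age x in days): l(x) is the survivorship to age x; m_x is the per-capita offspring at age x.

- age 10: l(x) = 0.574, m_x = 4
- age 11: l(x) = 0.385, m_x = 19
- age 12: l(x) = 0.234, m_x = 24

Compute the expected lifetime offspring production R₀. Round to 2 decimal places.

15.23

R₀ = Σ l(x) m_x:
  age 10: 0.574 × 4 = 2.2960
  age 11: 0.385 × 19 = 7.3150
  age 12: 0.234 × 24 = 5.6160
R₀ = 2.2960 + 7.3150 + 5.6160 = 15.2270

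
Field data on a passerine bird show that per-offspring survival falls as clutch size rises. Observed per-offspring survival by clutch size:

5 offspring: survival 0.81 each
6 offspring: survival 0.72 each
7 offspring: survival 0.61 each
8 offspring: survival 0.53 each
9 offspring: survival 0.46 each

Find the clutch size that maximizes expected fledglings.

6

Expected fledglings = c × s(c):
  c=5: 5 × 0.81 = 4.050
  c=6: 6 × 0.72 = 4.320
  c=7: 7 × 0.61 = 4.270
  c=8: 8 × 0.53 = 4.240
  c=9: 9 × 0.46 = 4.140
Maximum at c = 6 (4.320 fledglings).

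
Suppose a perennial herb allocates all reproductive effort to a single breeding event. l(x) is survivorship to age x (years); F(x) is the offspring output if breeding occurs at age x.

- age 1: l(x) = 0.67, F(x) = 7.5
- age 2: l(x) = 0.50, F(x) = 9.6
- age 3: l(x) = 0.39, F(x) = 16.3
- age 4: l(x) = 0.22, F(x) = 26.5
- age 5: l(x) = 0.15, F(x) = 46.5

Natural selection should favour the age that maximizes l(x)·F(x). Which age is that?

5

Expected offspring if breeding at age x = l(x) × F(x):
  age 1: 0.67 × 7.5 = 5.025
  age 2: 0.50 × 9.6 = 4.800
  age 3: 0.39 × 16.3 = 6.357
  age 4: 0.22 × 26.5 = 5.830
  age 5: 0.15 × 46.5 = 6.975
Maximum at age 5 (6.975).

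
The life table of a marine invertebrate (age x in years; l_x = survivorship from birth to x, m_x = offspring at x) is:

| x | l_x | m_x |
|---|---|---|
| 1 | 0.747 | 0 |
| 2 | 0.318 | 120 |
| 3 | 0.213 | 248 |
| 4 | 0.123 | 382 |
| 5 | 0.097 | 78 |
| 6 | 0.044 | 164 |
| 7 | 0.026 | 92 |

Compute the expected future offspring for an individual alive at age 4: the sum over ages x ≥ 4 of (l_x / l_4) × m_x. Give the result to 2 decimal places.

l_4 = 0.123. Conditional survival from age 4 to x is l_x / l_4.
  x=4: (0.123/0.123) × 382 = 382.0000
  x=5: (0.097/0.123) × 78 = 61.5122
  x=6: (0.044/0.123) × 164 = 58.6667
  x=7: (0.026/0.123) × 92 = 19.4472
Sum = 382.0000 + 61.5122 + 58.6667 + 19.4472 = 521.6260

521.63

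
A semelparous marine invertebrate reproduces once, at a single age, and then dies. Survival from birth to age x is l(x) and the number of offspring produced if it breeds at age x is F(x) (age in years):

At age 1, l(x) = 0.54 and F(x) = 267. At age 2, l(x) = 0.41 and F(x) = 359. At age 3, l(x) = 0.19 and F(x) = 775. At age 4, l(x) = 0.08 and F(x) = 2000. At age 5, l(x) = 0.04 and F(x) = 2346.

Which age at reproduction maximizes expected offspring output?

Expected offspring if breeding at age x = l(x) × F(x):
  age 1: 0.54 × 267 = 144.180
  age 2: 0.41 × 359 = 147.190
  age 3: 0.19 × 775 = 147.250
  age 4: 0.08 × 2000 = 160.000
  age 5: 0.04 × 2346 = 93.840
Maximum at age 4 (160.000).

4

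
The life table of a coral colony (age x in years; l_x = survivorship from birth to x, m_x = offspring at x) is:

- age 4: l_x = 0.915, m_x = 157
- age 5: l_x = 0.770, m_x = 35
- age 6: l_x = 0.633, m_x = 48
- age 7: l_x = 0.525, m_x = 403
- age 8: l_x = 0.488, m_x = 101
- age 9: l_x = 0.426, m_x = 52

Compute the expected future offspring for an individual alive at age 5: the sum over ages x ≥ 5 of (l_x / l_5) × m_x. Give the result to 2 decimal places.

442.01

l_5 = 0.770. Conditional survival from age 5 to x is l_x / l_5.
  x=5: (0.770/0.770) × 35 = 35.0000
  x=6: (0.633/0.770) × 48 = 39.4597
  x=7: (0.525/0.770) × 403 = 274.7727
  x=8: (0.488/0.770) × 101 = 64.0104
  x=9: (0.426/0.770) × 52 = 28.7688
Sum = 35.0000 + 39.4597 + 274.7727 + 64.0104 + 28.7688 = 442.0117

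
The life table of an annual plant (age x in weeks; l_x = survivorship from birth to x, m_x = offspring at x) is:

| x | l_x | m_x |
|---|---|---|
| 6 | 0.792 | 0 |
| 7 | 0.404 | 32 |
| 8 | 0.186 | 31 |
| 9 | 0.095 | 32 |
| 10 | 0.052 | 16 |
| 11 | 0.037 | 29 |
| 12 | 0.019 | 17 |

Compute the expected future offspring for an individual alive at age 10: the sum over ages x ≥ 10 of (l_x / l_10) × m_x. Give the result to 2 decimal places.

42.85

l_10 = 0.052. Conditional survival from age 10 to x is l_x / l_10.
  x=10: (0.052/0.052) × 16 = 16.0000
  x=11: (0.037/0.052) × 29 = 20.6346
  x=12: (0.019/0.052) × 17 = 6.2115
Sum = 16.0000 + 20.6346 + 6.2115 = 42.8462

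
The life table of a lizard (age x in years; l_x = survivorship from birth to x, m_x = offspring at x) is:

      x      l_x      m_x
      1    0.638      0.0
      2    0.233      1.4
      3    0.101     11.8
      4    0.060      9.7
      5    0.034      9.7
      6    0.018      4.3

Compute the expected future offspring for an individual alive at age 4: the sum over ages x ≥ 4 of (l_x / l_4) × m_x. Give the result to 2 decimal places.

16.49

l_4 = 0.060. Conditional survival from age 4 to x is l_x / l_4.
  x=4: (0.060/0.060) × 9.7 = 9.7000
  x=5: (0.034/0.060) × 9.7 = 5.4967
  x=6: (0.018/0.060) × 4.3 = 1.2900
Sum = 9.7000 + 5.4967 + 1.2900 = 16.4867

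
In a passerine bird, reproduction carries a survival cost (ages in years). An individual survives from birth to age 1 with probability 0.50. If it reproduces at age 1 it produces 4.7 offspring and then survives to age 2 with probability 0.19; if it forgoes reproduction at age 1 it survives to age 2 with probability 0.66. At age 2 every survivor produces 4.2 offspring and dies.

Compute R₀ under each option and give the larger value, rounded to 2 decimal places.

2.75

breed at age 1: R₀ = 0.50 × (4.7 + 0.19 × 4.2) = 0.50 × 5.4980 = 2.7490
delay to age 2: R₀ = 0.50 × (0.66 × 4.2) = 0.50 × 2.7720 = 1.3860
Higher: breed at age 1 (2.7490).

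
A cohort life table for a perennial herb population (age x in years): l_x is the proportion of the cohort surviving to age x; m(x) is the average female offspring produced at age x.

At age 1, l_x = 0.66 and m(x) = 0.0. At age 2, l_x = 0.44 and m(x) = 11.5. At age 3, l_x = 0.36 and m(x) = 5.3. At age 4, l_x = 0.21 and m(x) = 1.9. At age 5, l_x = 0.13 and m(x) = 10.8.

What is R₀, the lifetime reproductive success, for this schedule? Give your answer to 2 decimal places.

8.77

R₀ = Σ l_x m(x):
  age 1: 0.66 × 0.0 = 0.0000
  age 2: 0.44 × 11.5 = 5.0600
  age 3: 0.36 × 5.3 = 1.9080
  age 4: 0.21 × 1.9 = 0.3990
  age 5: 0.13 × 10.8 = 1.4040
R₀ = 0.0000 + 5.0600 + 1.9080 + 0.3990 + 1.4040 = 8.7710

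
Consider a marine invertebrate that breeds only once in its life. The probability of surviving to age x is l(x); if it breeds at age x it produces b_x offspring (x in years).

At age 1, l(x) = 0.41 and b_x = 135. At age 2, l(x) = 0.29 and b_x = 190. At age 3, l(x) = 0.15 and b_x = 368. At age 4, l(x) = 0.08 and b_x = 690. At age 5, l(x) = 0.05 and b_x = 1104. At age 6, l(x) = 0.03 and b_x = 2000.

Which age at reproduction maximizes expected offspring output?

6

Expected offspring if breeding at age x = l(x) × b_x:
  age 1: 0.41 × 135 = 55.350
  age 2: 0.29 × 190 = 55.100
  age 3: 0.15 × 368 = 55.200
  age 4: 0.08 × 690 = 55.200
  age 5: 0.05 × 1104 = 55.200
  age 6: 0.03 × 2000 = 60.000
Maximum at age 6 (60.000).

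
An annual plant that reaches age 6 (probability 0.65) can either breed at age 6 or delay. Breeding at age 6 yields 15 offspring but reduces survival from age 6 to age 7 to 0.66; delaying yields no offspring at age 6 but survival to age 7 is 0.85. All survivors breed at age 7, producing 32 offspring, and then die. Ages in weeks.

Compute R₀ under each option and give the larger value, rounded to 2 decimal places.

23.48

breed at age 6: R₀ = 0.65 × (15 + 0.66 × 32) = 0.65 × 36.1200 = 23.4780
delay to age 7: R₀ = 0.65 × (0.85 × 32) = 0.65 × 27.2000 = 17.6800
Higher: breed at age 6 (23.4780).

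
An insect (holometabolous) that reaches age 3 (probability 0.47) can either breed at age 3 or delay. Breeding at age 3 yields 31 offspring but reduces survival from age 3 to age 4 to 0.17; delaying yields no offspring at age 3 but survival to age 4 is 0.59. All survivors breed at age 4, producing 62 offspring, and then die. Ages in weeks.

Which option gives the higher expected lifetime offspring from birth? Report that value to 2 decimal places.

breed at age 3: R₀ = 0.47 × (31 + 0.17 × 62) = 0.47 × 41.5400 = 19.5238
delay to age 4: R₀ = 0.47 × (0.59 × 62) = 0.47 × 36.5800 = 17.1926
Higher: breed at age 3 (19.5238).

19.52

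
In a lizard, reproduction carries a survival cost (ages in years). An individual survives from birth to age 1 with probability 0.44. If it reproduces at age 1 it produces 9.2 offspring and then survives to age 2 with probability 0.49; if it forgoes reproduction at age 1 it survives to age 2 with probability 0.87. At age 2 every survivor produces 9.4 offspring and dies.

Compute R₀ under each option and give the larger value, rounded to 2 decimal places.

6.07

breed at age 1: R₀ = 0.44 × (9.2 + 0.49 × 9.4) = 0.44 × 13.8060 = 6.0746
delay to age 2: R₀ = 0.44 × (0.87 × 9.4) = 0.44 × 8.1780 = 3.5983
Higher: breed at age 1 (6.0746).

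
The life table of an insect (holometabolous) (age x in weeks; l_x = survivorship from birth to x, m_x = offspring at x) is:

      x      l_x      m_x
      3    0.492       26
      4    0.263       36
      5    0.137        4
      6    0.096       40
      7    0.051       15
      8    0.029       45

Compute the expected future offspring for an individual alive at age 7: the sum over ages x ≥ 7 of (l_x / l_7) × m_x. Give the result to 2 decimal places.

l_7 = 0.051. Conditional survival from age 7 to x is l_x / l_7.
  x=7: (0.051/0.051) × 15 = 15.0000
  x=8: (0.029/0.051) × 45 = 25.5882
Sum = 15.0000 + 25.5882 = 40.5882

40.59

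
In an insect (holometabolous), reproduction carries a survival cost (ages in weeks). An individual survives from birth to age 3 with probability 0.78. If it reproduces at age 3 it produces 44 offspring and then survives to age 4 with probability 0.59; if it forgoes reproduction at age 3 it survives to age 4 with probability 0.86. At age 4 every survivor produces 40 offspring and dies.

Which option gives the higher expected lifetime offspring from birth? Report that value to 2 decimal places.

52.73

breed at age 3: R₀ = 0.78 × (44 + 0.59 × 40) = 0.78 × 67.6000 = 52.7280
delay to age 4: R₀ = 0.78 × (0.86 × 40) = 0.78 × 34.4000 = 26.8320
Higher: breed at age 3 (52.7280).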